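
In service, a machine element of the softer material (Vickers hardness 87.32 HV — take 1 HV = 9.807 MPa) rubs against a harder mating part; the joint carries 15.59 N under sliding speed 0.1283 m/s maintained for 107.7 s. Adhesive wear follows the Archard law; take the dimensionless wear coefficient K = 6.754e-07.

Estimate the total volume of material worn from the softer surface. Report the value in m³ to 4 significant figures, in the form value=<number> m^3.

Intermediate values are shown rounded, and the computation keeps exact precision — a lone final rounding, at four significant figures.
Convert: Sliding distance L = v·t = 0.1283 m/s × 107.7 s = 13.82 m.
Convert: Hardness H = 87.32 HV × 9.807 MPa/HV = 856.3 MPa = 8.563e+08 Pa.
Restated in SI base units: W = 15.59 N, H = 8.563e+08 Pa, K = 6.754e-07.
Apply Archard: V = K·W·L/H = 6.754e-07 · 15.59 · 13.82 / 8.563e+08 = 1.699e-13 m³.

value=1.699e-13 m^3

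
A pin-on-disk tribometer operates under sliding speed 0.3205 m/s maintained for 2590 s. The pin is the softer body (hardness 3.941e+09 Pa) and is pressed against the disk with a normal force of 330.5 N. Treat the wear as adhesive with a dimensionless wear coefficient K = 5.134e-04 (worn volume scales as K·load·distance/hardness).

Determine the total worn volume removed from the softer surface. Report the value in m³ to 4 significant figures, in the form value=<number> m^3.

Each operation keeps full float precision; the intermediates are displayed rounded — one final rounding to 4 significant figures.
Distance L = v·t = 0.3205 m/s × 2590 s = 830.1 m.
In SI base units: W = 330.5 N, H = 3.941e+09 Pa, K = 5.134e-04.
Worn volume V = K·W·L/H = 5.134e-04 · 330.5 · 830.1 / 3.941e+09 = 3.574e-08 m³.

value=3.574e-08 m^3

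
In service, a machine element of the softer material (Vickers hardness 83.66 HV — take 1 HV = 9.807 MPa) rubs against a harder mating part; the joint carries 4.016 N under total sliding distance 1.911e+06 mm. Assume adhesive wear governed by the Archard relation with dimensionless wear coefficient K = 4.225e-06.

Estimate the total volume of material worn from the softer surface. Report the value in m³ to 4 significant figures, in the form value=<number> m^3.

The intermediates appear rounded; all working math keeps full precision; a single final rounding: four significant figures.
Distance L = 1.911e+06 mm = 1911 m.
Hardness H = 83.66 HV × 9.807 MPa/HV = 820.5 MPa = 8.205e+08 Pa.
Working in SI base units: W = 4.016 N, H = 8.205e+08 Pa, K = 4.225e-06.
Wear volume V = K·W·L/H = 4.225e-06 · 4.016 · 1911 / 8.205e+08 = 3.952e-11 m³.

value=3.952e-11 m^3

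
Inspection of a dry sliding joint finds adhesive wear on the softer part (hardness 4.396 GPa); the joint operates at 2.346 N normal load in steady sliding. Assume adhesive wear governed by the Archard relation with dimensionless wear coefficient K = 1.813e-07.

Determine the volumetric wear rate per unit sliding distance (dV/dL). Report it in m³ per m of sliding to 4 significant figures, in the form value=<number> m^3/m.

All arithmetic runs at full precision; intermediate values are printed rounded — one last rounding, at four significant figures.
Hardness H = 4.396 GPa = 4.396e+09 Pa.
Collected in SI base units: W = 2.346 N, H = 4.396e+09 Pa, K = 1.813e-07.
Rate of wear dV/dL = K·W/H: 1.813e-07 · 2.346 / 4.396e+09 = 9.675e-17 m³/m.

value=9.675e-17 m^3/m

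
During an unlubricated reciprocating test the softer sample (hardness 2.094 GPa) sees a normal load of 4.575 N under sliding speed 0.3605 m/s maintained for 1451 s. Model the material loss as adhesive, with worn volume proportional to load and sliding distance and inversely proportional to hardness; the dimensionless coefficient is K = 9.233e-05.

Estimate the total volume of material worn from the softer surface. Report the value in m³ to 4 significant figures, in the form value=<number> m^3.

value=1.055e-10 m^3

Intermediates are shown rounded, and all arithmetic maintains full float precision — a lone final rounding, at 4 significant digits.
Convert: The distance L = v·t = 0.3605 m/s × 1451 s = 523.1 m.
Convert: Hardness H = 2.094 GPa = 2.094e+09 Pa.
Collected in SI base units: W = 4.575 N, H = 2.094e+09 Pa, K = 9.233e-05.
Archard relation: V = K·W·L/H = 9.233e-05 · 4.575 · 523.1 / 2.094e+09 = 1.055e-10 m³.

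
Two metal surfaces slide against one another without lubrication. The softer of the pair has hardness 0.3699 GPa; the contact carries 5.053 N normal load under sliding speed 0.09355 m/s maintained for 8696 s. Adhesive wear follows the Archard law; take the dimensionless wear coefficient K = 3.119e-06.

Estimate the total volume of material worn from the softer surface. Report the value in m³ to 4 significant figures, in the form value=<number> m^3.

All working math maintains exact precision, and intermediate values are printed rounded. Rounded just once, at 4 significant digits.
Sliding distance L = v·t = 0.09355 m/s × 8696 s = 813.5 m.
Hardness H = 0.3699 GPa = 3.699e+08 Pa.
Collected in SI base units: W = 5.053 N, H = 3.699e+08 Pa, K = 3.119e-06.
Wear volume V = K·W·L/H = 3.119e-06 · 5.053 · 813.5 / 3.699e+08 = 3.466e-11 m³.

value=3.466e-11 m^3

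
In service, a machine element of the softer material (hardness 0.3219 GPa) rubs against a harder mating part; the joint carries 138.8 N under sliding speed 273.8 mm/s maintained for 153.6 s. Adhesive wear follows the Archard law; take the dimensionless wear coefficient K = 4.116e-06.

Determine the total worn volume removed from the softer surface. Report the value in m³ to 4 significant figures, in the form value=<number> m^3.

Intermediates appear rounded — the computation maintains full precision — one final rounding, at 4 significant digits.
Convert: Sliding speed v = 273.8 mm/s = 0.2738 m/s. Distance covered L = v·t = 0.2738 m/s × 153.6 s = 42.06 m.
Convert: Hardness H = 0.3219 GPa = 3.219e+08 Pa.
Restated in SI base units: W = 138.8 N, H = 3.219e+08 Pa, K = 4.116e-06.
Volume removed: V = K·W·L/H = 4.116e-06 · 138.8 · 42.06 / 3.219e+08 = 7.464e-11 m³.

value=7.464e-11 m^3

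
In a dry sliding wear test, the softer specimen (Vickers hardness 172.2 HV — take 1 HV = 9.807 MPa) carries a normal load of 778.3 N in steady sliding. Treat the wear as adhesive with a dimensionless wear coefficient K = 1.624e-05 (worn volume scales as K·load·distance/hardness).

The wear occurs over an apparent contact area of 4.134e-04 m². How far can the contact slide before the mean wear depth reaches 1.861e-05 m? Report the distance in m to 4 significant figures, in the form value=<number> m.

The computation holds exact precision — intermediate values are printed rounded. Rounded just once to four significant digits.
Hardness H = 172.2 HV × 9.807 MPa/HV = 1689 MPa = 1.689e+09 Pa.
Restated in SI base units: W = 778.3 N, H = 1.689e+09 Pa, K = 1.624e-05.
Wearable volume V_lim = h_lim·A = 1.861e-05 · 4.134e-04 = 7.693e-09 m³.
Thus life L = V_lim·H/(K·W) = 7.693e-09 · 1.689e+09 / (1.624e-05 · 778.3) = 1028 m.

value=1028 m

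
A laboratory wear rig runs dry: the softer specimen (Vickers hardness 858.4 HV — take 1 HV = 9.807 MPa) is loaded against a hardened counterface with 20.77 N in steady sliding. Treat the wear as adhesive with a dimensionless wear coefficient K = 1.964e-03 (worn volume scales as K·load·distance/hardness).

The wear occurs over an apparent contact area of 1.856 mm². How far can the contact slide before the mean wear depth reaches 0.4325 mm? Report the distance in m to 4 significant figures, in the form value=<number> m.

Intermediates are displayed rounded, and the computation holds full precision, and one final rounding: 4 significant digits.
Hardness H = 858.4 HV × 9.807 MPa/HV = 8418 MPa = 8.418e+09 Pa.
Contact area A = 1.856 mm² = 1.856e-06 m².
Depth limit h_lim = 0.4325 mm = 4.325e-04 m.
Collected in SI base units: W = 20.77 N, H = 8.418e+09 Pa, K = 1.964e-03.
Allowed volume V_lim = h_lim·A = 4.325e-04 · 1.856e-06 = 8.027e-10 m³.
Inverting, life L = V_lim·H/(K·W) = 8.027e-10 · 8.418e+09 / (1.964e-03 · 20.77) = 165.7 m.

value=165.7 m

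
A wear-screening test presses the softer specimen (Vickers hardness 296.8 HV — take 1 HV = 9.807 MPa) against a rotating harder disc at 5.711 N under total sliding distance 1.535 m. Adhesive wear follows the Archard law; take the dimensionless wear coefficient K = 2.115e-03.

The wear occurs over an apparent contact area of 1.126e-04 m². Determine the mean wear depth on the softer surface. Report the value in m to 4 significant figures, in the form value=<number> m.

Each operation runs at full precision — the intermediates are shown rounded. Rounded once at the end, at 4 significant figures.
Convert: Hardness H = 296.8 HV × 9.807 MPa/HV = 2911 MPa = 2.911e+09 Pa.
Working in SI base units: W = 5.711 N, H = 2.911e+09 Pa, K = 2.115e-03.
Wear volume V = K·W·L/H = 2.115e-03 · 5.711 · 1.535 / 2.911e+09 = 6.370e-12 m³.
Depth of wear h = V/A = 6.370e-12 / 1.126e-04 = 5.657e-08 m.

value=5.657e-08 m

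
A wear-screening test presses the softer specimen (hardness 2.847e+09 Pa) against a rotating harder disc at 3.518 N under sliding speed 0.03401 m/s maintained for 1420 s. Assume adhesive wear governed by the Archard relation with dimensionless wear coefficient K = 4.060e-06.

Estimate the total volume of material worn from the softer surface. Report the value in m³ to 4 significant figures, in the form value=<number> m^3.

Printed values are rounded — all arithmetic holds full precision, and one last rounding to 4 significant figures.
Convert: Path length L = v·t = 0.03401 m/s × 1420 s = 48.29 m.
Expressed in SI base units: W = 3.518 N, H = 2.847e+09 Pa, K = 4.060e-06.
Apply Archard: V = K·W·L/H = 4.060e-06 · 3.518 · 48.29 / 2.847e+09 = 2.423e-13 m³.

value=2.423e-13 m^3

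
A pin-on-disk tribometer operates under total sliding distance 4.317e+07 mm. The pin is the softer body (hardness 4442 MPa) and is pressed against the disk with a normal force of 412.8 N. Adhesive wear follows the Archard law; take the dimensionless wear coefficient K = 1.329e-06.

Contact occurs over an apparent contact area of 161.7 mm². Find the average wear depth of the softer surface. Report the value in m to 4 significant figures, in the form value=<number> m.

Displayed values are rounded — the computation keeps full precision, and one final rounding, at four significant digits.
Convert: Sliding distance L = 4.317e+07 mm = 4.317e+04 m.
Convert: Hardness H = 4442 MPa = 4.442e+09 Pa.
Convert: Contact area A = 161.7 mm² = 1.617e-04 m².
In SI base units, W = 412.8 N, H = 4.442e+09 Pa, K = 1.329e-06.
Apply Archard: V = K·W·L/H = 1.329e-06 · 412.8 · 4.317e+04 / 4.442e+09 = 5.332e-09 m³.
Wear depth h = V/A = 5.332e-09 / 1.617e-04 = 3.297e-05 m.

value=3.297e-05 m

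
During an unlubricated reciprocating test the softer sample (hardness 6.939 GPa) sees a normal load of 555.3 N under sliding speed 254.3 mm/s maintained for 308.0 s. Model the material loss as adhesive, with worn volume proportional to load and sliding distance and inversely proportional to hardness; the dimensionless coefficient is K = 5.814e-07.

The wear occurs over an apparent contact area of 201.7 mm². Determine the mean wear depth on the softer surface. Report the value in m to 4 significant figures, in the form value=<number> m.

value=1.807e-08 m

Each operation keeps exact precision. Intermediate values are shown rounded; one final rounding: four significant digits.
Convert: Sliding speed v = 254.3 mm/s = 0.2543 m/s. Path length L = v·t = 0.2543 m/s × 308.0 s = 78.32 m.
Convert: Hardness H = 6.939 GPa = 6.939e+09 Pa.
Convert: Contact area A = 201.7 mm² = 2.017e-04 m².
Collected in SI base units: W = 555.3 N, H = 6.939e+09 Pa, K = 5.814e-07.
Wear volume V = K·W·L/H = 5.814e-07 · 555.3 · 78.32 / 6.939e+09 = 3.644e-12 m³.
Depth h = V/A = 3.644e-12 / 2.017e-04 = 1.807e-08 m.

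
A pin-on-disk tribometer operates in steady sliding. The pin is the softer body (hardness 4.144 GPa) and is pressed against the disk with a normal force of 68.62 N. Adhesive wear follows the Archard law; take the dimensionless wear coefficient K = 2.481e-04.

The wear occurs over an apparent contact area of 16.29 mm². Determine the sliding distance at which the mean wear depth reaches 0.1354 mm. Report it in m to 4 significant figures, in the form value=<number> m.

The algebra keeps exact precision. Printed values are rounded; a lone final rounding to four significant digits.
Convert: Hardness H = 4.144 GPa = 4.144e+09 Pa.
Convert: Contact area A = 16.29 mm² = 1.629e-05 m².
Convert: Depth limit h_lim = 0.1354 mm = 1.354e-04 m.
As SI base values: W = 68.62 N, H = 4.144e+09 Pa, K = 2.481e-04.
Limit volume V_lim = h_lim·A = 1.354e-04 · 1.629e-05 = 2.206e-09 m³.
Sliding life L = V_lim·H/(K·W) = 2.206e-09 · 4.144e+09 / (2.481e-04 · 68.62) = 536.9 m.

value=536.9 m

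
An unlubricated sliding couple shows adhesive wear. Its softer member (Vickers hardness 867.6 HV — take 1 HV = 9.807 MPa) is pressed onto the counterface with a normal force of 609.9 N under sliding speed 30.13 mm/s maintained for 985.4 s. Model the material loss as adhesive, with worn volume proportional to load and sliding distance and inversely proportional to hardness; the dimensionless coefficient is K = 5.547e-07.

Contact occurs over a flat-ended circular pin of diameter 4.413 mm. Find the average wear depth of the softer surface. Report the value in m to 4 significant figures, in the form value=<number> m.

value=7.718e-08 m

Displayed values are rounded. The computation holds full precision — one final rounding to 4 significant digits.
Convert: Sliding speed v = 30.13 mm/s = 0.03013 m/s. Distance L = v·t = 0.03013 m/s × 985.4 s = 29.69 m.
Convert: Hardness H = 867.6 HV × 9.807 MPa/HV = 8509 MPa = 8.509e+09 Pa.
Convert: Pin diameter d = 4.413 mm = 0.004413 m. Contact area A = π·d²/4 = π·(0.004413 m)²/4 = 1.530e-05 m².
Working in SI base units: W = 609.9 N, H = 8.509e+09 Pa, K = 5.547e-07.
By Archard's law, V = K·W·L/H = 5.547e-07 · 609.9 · 29.69 / 8.509e+09 = 1.181e-12 m³.
Mean wear depth h = V/A = 1.181e-12 / 1.530e-05 = 7.718e-08 m.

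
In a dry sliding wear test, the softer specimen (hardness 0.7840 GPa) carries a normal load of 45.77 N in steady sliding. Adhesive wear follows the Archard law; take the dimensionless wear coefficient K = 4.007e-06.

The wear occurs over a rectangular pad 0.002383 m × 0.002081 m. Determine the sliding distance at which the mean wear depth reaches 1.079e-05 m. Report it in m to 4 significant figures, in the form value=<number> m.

value=228.7 m

Intermediate values are displayed rounded; all working math maintains full float precision — rounded once at the end: 4 significant digits.
Convert: Hardness H = 0.7840 GPa = 7.840e+08 Pa.
Convert: Contact area A = 0.002383 m × 0.002081 m = 4.959e-06 m².
Restated in SI base units: W = 45.77 N, H = 7.840e+08 Pa, K = 4.007e-06.
Volume at the limit: V_lim = h_lim·A = 1.079e-05 · 4.959e-06 = 5.351e-11 m³.
Thus life L = V_lim·H/(K·W) = 5.351e-11 · 7.840e+08 / (4.007e-06 · 45.77) = 228.7 m.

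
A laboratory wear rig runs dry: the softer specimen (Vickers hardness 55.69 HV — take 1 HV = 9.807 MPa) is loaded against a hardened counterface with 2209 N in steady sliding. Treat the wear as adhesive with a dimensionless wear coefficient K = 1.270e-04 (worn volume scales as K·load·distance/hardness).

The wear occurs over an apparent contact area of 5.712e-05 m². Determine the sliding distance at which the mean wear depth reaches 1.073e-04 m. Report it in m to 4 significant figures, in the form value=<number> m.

value=11.93 m

The intermediates are printed rounded — each operation runs at full float precision; one final rounding to four significant figures.
Hardness H = 55.69 HV × 9.807 MPa/HV = 546.2 MPa = 5.462e+08 Pa.
Working in SI base units: W = 2209 N, H = 5.462e+08 Pa, K = 1.270e-04.
Allowed volume V_lim = h_lim·A = 1.073e-04 · 5.712e-05 = 6.129e-09 m³.
So the life L = V_lim·H/(K·W) = 6.129e-09 · 5.462e+08 / (1.270e-04 · 2209) = 11.93 m.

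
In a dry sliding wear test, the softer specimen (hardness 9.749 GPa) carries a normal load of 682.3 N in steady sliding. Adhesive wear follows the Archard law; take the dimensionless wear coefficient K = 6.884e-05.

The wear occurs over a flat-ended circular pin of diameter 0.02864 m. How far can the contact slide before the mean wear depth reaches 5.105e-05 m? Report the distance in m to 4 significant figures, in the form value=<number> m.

Intermediates appear rounded, and each operation runs at exact precision, and rounded just once to four significant figures.
Convert: Hardness H = 9.749 GPa = 9.749e+09 Pa.
Convert: Contact area A = π·d²/4 = π·(0.02864 m)²/4 = 6.442e-04 m².
Working in SI base units: W = 682.3 N, H = 9.749e+09 Pa, K = 6.884e-05.
Allowed volume V_lim = h_lim·A = 5.105e-05 · 6.442e-04 = 3.289e-08 m³.
Thus life L = V_lim·H/(K·W) = 3.289e-08 · 9.749e+09 / (6.884e-05 · 682.3) = 6826 m.

value=6826 m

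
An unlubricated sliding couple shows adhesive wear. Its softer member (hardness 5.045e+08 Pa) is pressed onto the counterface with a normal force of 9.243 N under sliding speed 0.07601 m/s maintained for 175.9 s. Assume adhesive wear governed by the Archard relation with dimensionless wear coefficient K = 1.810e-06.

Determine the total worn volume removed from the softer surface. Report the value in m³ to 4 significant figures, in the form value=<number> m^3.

The computation carries exact precision; intermediate values are printed rounded, and one last rounding to 4 significant figures.
Convert: Distance L = v·t = 0.07601 m/s × 175.9 s = 13.37 m.
As SI base values: W = 9.243 N, H = 5.045e+08 Pa, K = 1.810e-06.
Volume removed: V = K·W·L/H = 1.810e-06 · 9.243 · 13.37 / 5.045e+08 = 4.434e-13 m³.

value=4.434e-13 m^3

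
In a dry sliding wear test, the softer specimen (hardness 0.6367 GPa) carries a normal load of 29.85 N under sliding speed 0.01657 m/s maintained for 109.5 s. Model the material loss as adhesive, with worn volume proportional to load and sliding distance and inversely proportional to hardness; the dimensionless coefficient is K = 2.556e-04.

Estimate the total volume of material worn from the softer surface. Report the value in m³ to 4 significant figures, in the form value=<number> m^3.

Each operation holds exact precision, and the intermediates are displayed rounded. Rounded once at the end to 4 significant digits.
The distance L = v·t = 0.01657 m/s × 109.5 s = 1.814 m.
Hardness H = 0.6367 GPa = 6.367e+08 Pa.
Expressed in SI base units: W = 29.85 N, H = 6.367e+08 Pa, K = 2.556e-04.
Worn volume V = K·W·L/H = 2.556e-04 · 29.85 · 1.814 / 6.367e+08 = 2.174e-11 m³.

value=2.174e-11 m^3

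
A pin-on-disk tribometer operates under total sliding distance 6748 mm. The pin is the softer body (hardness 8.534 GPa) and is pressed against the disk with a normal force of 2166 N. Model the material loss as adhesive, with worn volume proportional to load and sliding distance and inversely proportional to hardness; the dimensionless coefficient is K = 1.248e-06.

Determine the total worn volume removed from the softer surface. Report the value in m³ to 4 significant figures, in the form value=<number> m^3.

The intermediates are shown rounded, and all arithmetic runs at full precision, and rounded once at the end, at 4 significant digits.
Convert: Sliding distance L = 6748 mm = 6.748 m.
Convert: Hardness H = 8.534 GPa = 8.534e+09 Pa.
Working in SI base units: W = 2166 N, H = 8.534e+09 Pa, K = 1.248e-06.
Volume removed: V = K·W·L/H = 1.248e-06 · 2166 · 6.748 / 8.534e+09 = 2.137e-12 m³.

value=2.137e-12 m^3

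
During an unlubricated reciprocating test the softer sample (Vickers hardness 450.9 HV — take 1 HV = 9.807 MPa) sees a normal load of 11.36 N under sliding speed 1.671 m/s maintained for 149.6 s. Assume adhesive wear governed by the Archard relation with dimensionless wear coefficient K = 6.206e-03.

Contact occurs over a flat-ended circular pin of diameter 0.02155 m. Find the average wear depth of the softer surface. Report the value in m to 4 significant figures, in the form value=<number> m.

value=1.093e-05 m

All working math maintains exact precision; intermediates are displayed rounded — rounded just once to four significant digits.
The distance L = v·t = 1.671 m/s × 149.6 s = 250.0 m.
Hardness H = 450.9 HV × 9.807 MPa/HV = 4422 MPa = 4.422e+09 Pa.
Contact area A = π·d²/4 = π·(0.02155 m)²/4 = 3.647e-04 m².
Working in SI base units: W = 11.36 N, H = 4.422e+09 Pa, K = 6.206e-03.
By Archard's law, V = K·W·L/H = 6.206e-03 · 11.36 · 250.0 / 4.422e+09 = 3.985e-09 m³.
Average depth h = V/A = 3.985e-09 / 3.647e-04 = 1.093e-05 m.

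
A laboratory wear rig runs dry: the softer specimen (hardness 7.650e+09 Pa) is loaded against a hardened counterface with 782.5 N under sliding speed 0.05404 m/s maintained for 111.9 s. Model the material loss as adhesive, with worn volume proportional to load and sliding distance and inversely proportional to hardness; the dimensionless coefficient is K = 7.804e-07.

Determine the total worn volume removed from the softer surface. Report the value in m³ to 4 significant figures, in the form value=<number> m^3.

The computation maintains exact precision, and the intermediates are displayed rounded — a lone final rounding, at four significant figures.
Distance covered L = v·t = 0.05404 m/s × 111.9 s = 6.047 m.
As SI base values: W = 782.5 N, H = 7.650e+09 Pa, K = 7.804e-07.
By Archard's law, V = K·W·L/H = 7.804e-07 · 782.5 · 6.047 / 7.650e+09 = 4.827e-13 m³.

value=4.827e-13 m^3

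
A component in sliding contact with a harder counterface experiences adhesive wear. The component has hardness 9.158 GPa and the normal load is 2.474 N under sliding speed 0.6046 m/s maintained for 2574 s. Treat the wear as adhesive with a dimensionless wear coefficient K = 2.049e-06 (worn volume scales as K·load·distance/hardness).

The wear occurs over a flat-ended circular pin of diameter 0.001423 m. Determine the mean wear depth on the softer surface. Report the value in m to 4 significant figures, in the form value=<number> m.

The intermediates appear rounded; all arithmetic runs at exact precision, and one last rounding to four significant digits.
Distance covered L = v·t = 0.6046 m/s × 2574 s = 1556 m.
Hardness H = 9.158 GPa = 9.158e+09 Pa.
Contact area A = π·d²/4 = π·(0.001423 m)²/4 = 1.590e-06 m².
Restated in SI base units: W = 2.474 N, H = 9.158e+09 Pa, K = 2.049e-06.
Archard relation: V = K·W·L/H = 2.049e-06 · 2.474 · 1556 / 9.158e+09 = 8.614e-13 m³.
Depth of wear h = V/A = 8.614e-13 / 1.590e-06 = 5.416e-07 m.

value=5.416e-07 m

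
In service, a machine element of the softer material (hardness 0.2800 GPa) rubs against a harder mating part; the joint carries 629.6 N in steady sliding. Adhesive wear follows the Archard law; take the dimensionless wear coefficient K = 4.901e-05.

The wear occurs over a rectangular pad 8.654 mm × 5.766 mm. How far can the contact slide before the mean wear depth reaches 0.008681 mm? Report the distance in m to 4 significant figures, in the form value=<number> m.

value=3.931 m

Intermediates are shown rounded — all arithmetic runs at exact precision, and one final rounding: four significant figures.
Convert: Hardness H = 0.2800 GPa = 2.800e+08 Pa.
Convert: Pad sides 8.654 mm × 5.766 mm = 0.008654 m × 0.005766 m. Contact area A = 0.008654 m × 0.005766 m = 4.990e-05 m².
Convert: Depth limit h_lim = 0.008681 mm = 8.681e-06 m.
Restated in SI base units: W = 629.6 N, H = 2.800e+08 Pa, K = 4.901e-05.
Allowed volume V_lim = h_lim·A = 8.681e-06 · 4.990e-05 = 4.332e-10 m³.
So the life L = V_lim·H/(K·W) = 4.332e-10 · 2.800e+08 / (4.901e-05 · 629.6) = 3.931 m.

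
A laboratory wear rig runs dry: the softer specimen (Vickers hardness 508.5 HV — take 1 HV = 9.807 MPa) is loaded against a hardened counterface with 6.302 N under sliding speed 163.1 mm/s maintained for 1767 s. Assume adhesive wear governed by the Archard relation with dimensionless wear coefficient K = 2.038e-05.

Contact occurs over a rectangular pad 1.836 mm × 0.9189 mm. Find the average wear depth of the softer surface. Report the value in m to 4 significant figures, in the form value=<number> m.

All arithmetic maintains full precision. Intermediates appear rounded — rounded once at the end to four significant digits.
Sliding speed v = 163.1 mm/s = 0.1631 m/s. Distance L = v·t = 0.1631 m/s × 1767 s = 288.2 m.
Hardness H = 508.5 HV × 9.807 MPa/HV = 4987 MPa = 4.987e+09 Pa.
Pad sides 1.836 mm × 0.9189 mm = 1.836e-03 m × 9.189e-04 m. Contact area A = 1.836e-03 m × 9.189e-04 m = 1.687e-06 m².
Collected in SI base units: W = 6.302 N, H = 4.987e+09 Pa, K = 2.038e-05.
By Archard's law, V = K·W·L/H = 2.038e-05 · 6.302 · 288.2 / 4.987e+09 = 7.422e-12 m³.
Wear depth h = V/A = 7.422e-12 / 1.687e-06 = 4.400e-06 m.

value=4.400e-06 m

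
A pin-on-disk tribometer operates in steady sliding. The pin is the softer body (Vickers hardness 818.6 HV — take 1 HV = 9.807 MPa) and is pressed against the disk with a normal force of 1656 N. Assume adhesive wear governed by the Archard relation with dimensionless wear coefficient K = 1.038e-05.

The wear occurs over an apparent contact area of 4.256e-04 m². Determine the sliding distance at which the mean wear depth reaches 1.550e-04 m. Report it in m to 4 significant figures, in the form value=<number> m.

All working math maintains full float precision — the intermediates are printed rounded — a lone final rounding: 4 significant figures.
Convert: Hardness H = 818.6 HV × 9.807 MPa/HV = 8028 MPa = 8.028e+09 Pa.
In SI base units: W = 1656 N, H = 8.028e+09 Pa, K = 1.038e-05.
Permissible volume V_lim = h_lim·A = 1.550e-04 · 4.256e-04 = 6.597e-08 m³.
So the life L = V_lim·H/(K·W) = 6.597e-08 · 8.028e+09 / (1.038e-05 · 1656) = 3.081e+04 m.

value=3.081e+04 m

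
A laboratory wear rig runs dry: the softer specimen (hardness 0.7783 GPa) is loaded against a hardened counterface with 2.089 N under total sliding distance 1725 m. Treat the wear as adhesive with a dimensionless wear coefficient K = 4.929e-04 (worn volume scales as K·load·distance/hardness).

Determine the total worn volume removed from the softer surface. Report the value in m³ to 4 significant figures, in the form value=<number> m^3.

The algebra keeps exact precision, and intermediate values appear rounded. Rounded once at the end: four significant digits.
Convert: Hardness H = 0.7783 GPa = 7.783e+08 Pa.
SI base units throughout: W = 2.089 N, H = 7.783e+08 Pa, K = 4.929e-04.
Wear volume V = K·W·L/H = 4.929e-04 · 2.089 · 1725 / 7.783e+08 = 2.282e-09 m³.

value=2.282e-09 m^3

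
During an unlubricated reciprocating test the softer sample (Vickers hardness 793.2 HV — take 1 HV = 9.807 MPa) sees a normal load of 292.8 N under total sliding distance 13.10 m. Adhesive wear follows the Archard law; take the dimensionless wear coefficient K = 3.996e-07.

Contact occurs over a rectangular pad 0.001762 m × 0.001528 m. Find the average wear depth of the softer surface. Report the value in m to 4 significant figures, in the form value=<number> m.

The intermediates appear rounded — the computation runs at full float precision — rounded once at the end: four significant digits.
Hardness H = 793.2 HV × 9.807 MPa/HV = 7779 MPa = 7.779e+09 Pa.
Contact area A = 0.001762 m × 0.001528 m = 2.692e-06 m².
SI base units throughout: W = 292.8 N, H = 7.779e+09 Pa, K = 3.996e-07.
Archard volume V = K·W·L/H = 3.996e-07 · 292.8 · 13.10 / 7.779e+09 = 1.970e-13 m³.
Depth h = V/A = 1.970e-13 / 2.692e-06 = 7.318e-08 m.

value=7.318e-08 m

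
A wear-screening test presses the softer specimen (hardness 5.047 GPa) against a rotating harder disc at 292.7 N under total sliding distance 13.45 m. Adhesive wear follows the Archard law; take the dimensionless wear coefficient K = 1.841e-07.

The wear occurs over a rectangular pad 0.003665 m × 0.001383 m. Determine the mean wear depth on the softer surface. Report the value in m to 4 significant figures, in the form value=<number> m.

Intermediates are shown rounded. All working math runs at full float precision, and rounded just once: 4 significant digits.
Hardness H = 5.047 GPa = 5.047e+09 Pa.
Contact area A = 0.003665 m × 0.001383 m = 5.069e-06 m².
In SI base units, W = 292.7 N, H = 5.047e+09 Pa, K = 1.841e-07.
Wear volume V = K·W·L/H = 1.841e-07 · 292.7 · 13.45 / 5.047e+09 = 1.436e-13 m³.
Depth h = V/A = 1.436e-13 / 5.069e-06 = 2.833e-08 m.

value=2.833e-08 m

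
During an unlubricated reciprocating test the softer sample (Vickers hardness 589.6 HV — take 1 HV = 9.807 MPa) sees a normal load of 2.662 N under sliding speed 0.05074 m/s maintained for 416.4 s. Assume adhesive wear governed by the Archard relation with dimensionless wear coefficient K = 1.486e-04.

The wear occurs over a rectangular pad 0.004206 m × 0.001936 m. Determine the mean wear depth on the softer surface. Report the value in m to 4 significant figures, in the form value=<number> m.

value=1.775e-07 m

Each operation carries exact precision — intermediate values are printed rounded; a lone final rounding to four significant digits.
Convert: Total distance L = v·t = 0.05074 m/s × 416.4 s = 21.13 m.
Convert: Hardness H = 589.6 HV × 9.807 MPa/HV = 5782 MPa = 5.782e+09 Pa.
Convert: Contact area A = 0.004206 m × 0.001936 m = 8.143e-06 m².
Expressed in SI base units: W = 2.662 N, H = 5.782e+09 Pa, K = 1.486e-04.
The Archard volume V = K·W·L/H = 1.486e-04 · 2.662 · 21.13 / 5.782e+09 = 1.445e-12 m³.
Depth of wear h = V/A = 1.445e-12 / 8.143e-06 = 1.775e-07 m.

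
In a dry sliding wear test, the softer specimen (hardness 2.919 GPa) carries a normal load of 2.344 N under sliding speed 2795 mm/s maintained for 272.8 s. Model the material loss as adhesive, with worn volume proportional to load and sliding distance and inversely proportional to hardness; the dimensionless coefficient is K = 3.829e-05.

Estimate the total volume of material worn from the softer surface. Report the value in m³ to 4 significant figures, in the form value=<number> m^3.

value=2.344e-11 m^3

The computation holds full float precision; intermediate values are printed rounded; a single final rounding to four significant digits.
Convert: Sliding speed v = 2795 mm/s = 2.795 m/s. Path length L = v·t = 2.795 m/s × 272.8 s = 762.5 m.
Convert: Hardness H = 2.919 GPa = 2.919e+09 Pa.
SI base units throughout: W = 2.344 N, H = 2.919e+09 Pa, K = 3.829e-05.
Apply Archard: V = K·W·L/H = 3.829e-05 · 2.344 · 762.5 / 2.919e+09 = 2.344e-11 m³.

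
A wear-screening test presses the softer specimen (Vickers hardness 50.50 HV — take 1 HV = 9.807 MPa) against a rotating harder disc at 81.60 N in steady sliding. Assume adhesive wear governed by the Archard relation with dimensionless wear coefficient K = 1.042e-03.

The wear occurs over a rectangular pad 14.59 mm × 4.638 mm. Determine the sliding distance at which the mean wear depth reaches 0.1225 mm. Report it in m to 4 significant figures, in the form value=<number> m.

Intermediates are shown rounded — each operation runs at full float precision — a single final rounding: 4 significant digits.
Hardness H = 50.50 HV × 9.807 MPa/HV = 495.3 MPa = 4.953e+08 Pa.
Pad sides 14.59 mm × 4.638 mm = 0.01459 m × 0.004638 m. Contact area A = 0.01459 m × 0.004638 m = 6.767e-05 m².
Depth limit h_lim = 0.1225 mm = 1.225e-04 m.
Restated in SI base units: W = 81.60 N, H = 4.953e+08 Pa, K = 1.042e-03.
Allowed volume V_lim = h_lim·A = 1.225e-04 · 6.767e-05 = 8.289e-09 m³.
Life L = V_lim·H/(K·W) = 8.289e-09 · 4.953e+08 / (1.042e-03 · 81.60) = 48.28 m.

value=48.28 m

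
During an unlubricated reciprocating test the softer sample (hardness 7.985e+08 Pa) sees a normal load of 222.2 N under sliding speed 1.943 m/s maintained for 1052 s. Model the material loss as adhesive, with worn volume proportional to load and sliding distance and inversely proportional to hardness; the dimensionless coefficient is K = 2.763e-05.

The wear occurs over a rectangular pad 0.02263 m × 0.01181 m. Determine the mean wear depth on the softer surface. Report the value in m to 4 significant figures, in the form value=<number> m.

value=5.880e-05 m

All working math runs at exact precision, and printed values are rounded, and one last rounding to four significant figures.
Convert: Path length L = v·t = 1.943 m/s × 1052 s = 2044 m.
Convert: Contact area A = 0.02263 m × 0.01181 m = 2.673e-04 m².
In SI base units, W = 222.2 N, H = 7.985e+08 Pa, K = 2.763e-05.
The Archard volume V = K·W·L/H = 2.763e-05 · 222.2 · 2044 / 7.985e+08 = 1.572e-08 m³.
Average depth h = V/A = 1.572e-08 / 2.673e-04 = 5.880e-05 m.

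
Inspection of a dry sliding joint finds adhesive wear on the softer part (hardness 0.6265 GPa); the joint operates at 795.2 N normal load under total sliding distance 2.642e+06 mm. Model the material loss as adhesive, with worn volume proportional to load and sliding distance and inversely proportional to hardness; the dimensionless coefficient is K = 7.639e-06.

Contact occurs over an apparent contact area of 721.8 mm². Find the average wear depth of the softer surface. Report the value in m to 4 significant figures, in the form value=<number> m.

Intermediates are shown rounded; every step runs at full float precision; rounded just once, at four significant digits.
Convert: The distance L = 2.642e+06 mm = 2642 m.
Convert: Hardness H = 0.6265 GPa = 6.265e+08 Pa.
Convert: Contact area A = 721.8 mm² = 7.218e-04 m².
Restated in SI base units: W = 795.2 N, H = 6.265e+08 Pa, K = 7.639e-06.
Worn volume V = K·W·L/H = 7.639e-06 · 795.2 · 2642 / 6.265e+08 = 2.562e-08 m³.
Mean depth h = V/A = 2.562e-08 / 7.218e-04 = 3.549e-05 m.

value=3.549e-05 m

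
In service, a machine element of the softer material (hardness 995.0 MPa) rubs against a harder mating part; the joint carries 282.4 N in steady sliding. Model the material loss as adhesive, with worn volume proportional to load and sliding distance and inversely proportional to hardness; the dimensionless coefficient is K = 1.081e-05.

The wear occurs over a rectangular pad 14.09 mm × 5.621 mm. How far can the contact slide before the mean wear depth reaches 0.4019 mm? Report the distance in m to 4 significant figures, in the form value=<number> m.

Intermediates are displayed rounded. Every step runs at exact precision. Rounded just once, at four significant figures.
Convert: Hardness H = 995.0 MPa = 9.950e+08 Pa.
Convert: Pad sides 14.09 mm × 5.621 mm = 0.01409 m × 0.005621 m. Contact area A = 0.01409 m × 0.005621 m = 7.920e-05 m².
Convert: Depth limit h_lim = 0.4019 mm = 4.019e-04 m.
As SI base values: W = 282.4 N, H = 9.950e+08 Pa, K = 1.081e-05.
Wearable volume V_lim = h_lim·A = 4.019e-04 · 7.920e-05 = 3.183e-08 m³.
Thus life L = V_lim·H/(K·W) = 3.183e-08 · 9.950e+08 / (1.081e-05 · 282.4) = 1.037e+04 m.

value=1.037e+04 m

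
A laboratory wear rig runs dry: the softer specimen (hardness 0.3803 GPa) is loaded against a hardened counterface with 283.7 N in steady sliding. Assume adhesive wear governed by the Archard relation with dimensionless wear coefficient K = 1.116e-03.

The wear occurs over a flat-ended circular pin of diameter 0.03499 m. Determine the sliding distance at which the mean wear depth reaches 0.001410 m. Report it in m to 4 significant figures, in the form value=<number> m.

value=1629 m

Printed values are rounded, and every step carries full float precision. Rounded once at the end to four significant digits.
Convert: Hardness H = 0.3803 GPa = 3.803e+08 Pa.
Convert: Contact area A = π·d²/4 = π·(0.03499 m)²/4 = 9.616e-04 m².
Restated in SI base units: W = 283.7 N, H = 3.803e+08 Pa, K = 1.116e-03.
Allowed volume V_lim = h_lim·A = 0.001410 · 9.616e-04 = 1.356e-06 m³.
Sliding life L = V_lim·H/(K·W) = 1.356e-06 · 3.803e+08 / (1.116e-03 · 283.7) = 1629 m.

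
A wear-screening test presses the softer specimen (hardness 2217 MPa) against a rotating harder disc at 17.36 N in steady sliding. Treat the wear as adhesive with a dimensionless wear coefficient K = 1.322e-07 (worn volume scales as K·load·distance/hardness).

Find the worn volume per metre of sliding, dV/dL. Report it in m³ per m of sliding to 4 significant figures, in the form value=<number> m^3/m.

The intermediates appear rounded. The computation keeps exact precision; a single final rounding: 4 significant figures.
Convert: Hardness H = 2217 MPa = 2.217e+09 Pa.
As SI base values: W = 17.36 N, H = 2.217e+09 Pa, K = 1.322e-07.
Rate of wear dV/dL = K·W/H, so: 1.322e-07 · 17.36 / 2.217e+09 = 1.035e-15 m³/m.

value=1.035e-15 m^3/m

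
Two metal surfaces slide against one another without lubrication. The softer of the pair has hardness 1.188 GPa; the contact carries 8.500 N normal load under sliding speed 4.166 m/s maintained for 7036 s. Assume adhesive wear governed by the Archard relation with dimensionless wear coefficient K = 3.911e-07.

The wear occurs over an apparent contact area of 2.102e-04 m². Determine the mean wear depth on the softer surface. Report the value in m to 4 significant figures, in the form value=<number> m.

value=3.902e-07 m

Intermediates are printed rounded; every step keeps exact precision. Rounded once at the end: 4 significant digits.
Convert: Total distance L = v·t = 4.166 m/s × 7036 s = 2.931e+04 m.
Convert: Hardness H = 1.188 GPa = 1.188e+09 Pa.
As SI base values: W = 8.500 N, H = 1.188e+09 Pa, K = 3.911e-07.
Apply Archard: V = K·W·L/H = 3.911e-07 · 8.500 · 2.931e+04 / 1.188e+09 = 8.202e-11 m³.
Wear depth h = V/A = 8.202e-11 / 2.102e-04 = 3.902e-07 m.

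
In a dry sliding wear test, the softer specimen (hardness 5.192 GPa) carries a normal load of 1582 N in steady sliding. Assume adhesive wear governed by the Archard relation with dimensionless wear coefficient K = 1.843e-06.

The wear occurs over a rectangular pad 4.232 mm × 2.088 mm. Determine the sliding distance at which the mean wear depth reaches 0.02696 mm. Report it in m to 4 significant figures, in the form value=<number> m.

Every step holds full float precision. The intermediates appear rounded; rounded once at the end to four significant figures.
Hardness H = 5.192 GPa = 5.192e+09 Pa.
Pad sides 4.232 mm × 2.088 mm = 0.004232 m × 0.002088 m. Contact area A = 0.004232 m × 0.002088 m = 8.836e-06 m².
Depth limit h_lim = 0.02696 mm = 2.696e-05 m.
As SI base values: W = 1582 N, H = 5.192e+09 Pa, K = 1.843e-06.
Volume at the limit: V_lim = h_lim·A = 2.696e-05 · 8.836e-06 = 2.382e-10 m³.
Inverting, life L = V_lim·H/(K·W) = 2.382e-10 · 5.192e+09 / (1.843e-06 · 1582) = 424.2 m.

value=424.2 m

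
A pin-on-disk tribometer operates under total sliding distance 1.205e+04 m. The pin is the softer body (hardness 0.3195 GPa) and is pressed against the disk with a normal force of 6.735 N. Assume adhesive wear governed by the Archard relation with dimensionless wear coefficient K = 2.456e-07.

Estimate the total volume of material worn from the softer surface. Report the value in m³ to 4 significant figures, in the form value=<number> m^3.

value=6.239e-11 m^3

All working math keeps full precision — intermediates are shown rounded, and rounded once at the end, at 4 significant figures.
Hardness H = 0.3195 GPa = 3.195e+08 Pa.
Working in SI base units: W = 6.735 N, H = 3.195e+08 Pa, K = 2.456e-07.
Archard volume V = K·W·L/H = 2.456e-07 · 6.735 · 1.205e+04 / 3.195e+08 = 6.239e-11 m³.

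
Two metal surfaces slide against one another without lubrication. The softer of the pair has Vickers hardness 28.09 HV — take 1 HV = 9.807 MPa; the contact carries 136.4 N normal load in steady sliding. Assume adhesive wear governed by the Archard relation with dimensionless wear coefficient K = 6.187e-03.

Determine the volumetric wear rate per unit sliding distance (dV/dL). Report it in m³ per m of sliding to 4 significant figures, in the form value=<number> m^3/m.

All arithmetic maintains full float precision — intermediate values appear rounded, and rounded just once: four significant digits.
Hardness H = 28.09 HV × 9.807 MPa/HV = 275.5 MPa = 2.755e+08 Pa.
SI base units throughout: W = 136.4 N, H = 2.755e+08 Pa, K = 6.187e-03.
The wear rate dV/dL = K·W/H (independent of L): 6.187e-03 · 136.4 / 2.755e+08 = 3.063e-09 m³/m.

value=3.063e-09 m^3/m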